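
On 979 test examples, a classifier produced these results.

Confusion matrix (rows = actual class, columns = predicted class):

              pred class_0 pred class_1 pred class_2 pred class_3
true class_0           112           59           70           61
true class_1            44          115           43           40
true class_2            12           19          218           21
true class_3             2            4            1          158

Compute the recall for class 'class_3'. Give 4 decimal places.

One-vs-rest for 'class_3': TP = diagonal; FP = other classes predicted 'class_3'; FN = 'class_3' predicted as other.
recall = TP/(TP+FN).
class_3: TP=158, FN=2+4+1=7 → 158/165 = 0.95758

0.9576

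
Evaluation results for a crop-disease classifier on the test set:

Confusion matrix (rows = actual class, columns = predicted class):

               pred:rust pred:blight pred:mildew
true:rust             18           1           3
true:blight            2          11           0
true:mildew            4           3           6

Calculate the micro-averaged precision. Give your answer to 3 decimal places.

Micro-averaging pools counts across classes: ΣTP=35, ΣFP=13, ΣFN=13.
Micro-precision = TP/(TP+FP) on pooled counts = 0.729 (equals overall accuracy in single-label multiclass).

0.729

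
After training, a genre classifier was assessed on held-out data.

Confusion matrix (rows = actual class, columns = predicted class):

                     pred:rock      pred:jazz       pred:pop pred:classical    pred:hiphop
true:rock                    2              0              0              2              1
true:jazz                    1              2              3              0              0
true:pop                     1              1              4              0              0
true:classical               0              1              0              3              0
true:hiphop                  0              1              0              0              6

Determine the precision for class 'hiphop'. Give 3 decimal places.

0.857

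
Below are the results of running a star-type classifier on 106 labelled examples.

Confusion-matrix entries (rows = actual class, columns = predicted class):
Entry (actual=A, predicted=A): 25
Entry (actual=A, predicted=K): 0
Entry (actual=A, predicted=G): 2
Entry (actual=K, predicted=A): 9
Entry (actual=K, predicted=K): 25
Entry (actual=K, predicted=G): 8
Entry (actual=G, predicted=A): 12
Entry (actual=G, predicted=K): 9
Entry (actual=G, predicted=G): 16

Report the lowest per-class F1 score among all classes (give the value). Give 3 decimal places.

Per-class F1 score (2·TP/(2·TP+FP+FN)):
  A: TP=25, FP=9+12=21, FN=0+2=2 → 50/73 = 0.6849
  K: TP=25, FP=0+9=9, FN=9+8=17 → 50/76 = 0.6579
  G: TP=16, FP=2+8=10, FN=12+9=21 → 32/63 = 0.5079
Lowest is class 'G' with F1 score = 0.508.

0.508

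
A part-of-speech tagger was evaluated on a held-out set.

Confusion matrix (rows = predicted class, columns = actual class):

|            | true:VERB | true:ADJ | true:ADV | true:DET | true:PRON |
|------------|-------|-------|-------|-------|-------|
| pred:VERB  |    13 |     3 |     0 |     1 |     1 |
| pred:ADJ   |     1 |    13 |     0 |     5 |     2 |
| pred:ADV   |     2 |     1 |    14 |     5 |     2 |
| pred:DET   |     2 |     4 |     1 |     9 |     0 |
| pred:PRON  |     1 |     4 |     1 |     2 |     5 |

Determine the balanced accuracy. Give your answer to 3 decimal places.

Balanced accuracy = mean of per-class recall.
  VERB: recall = 13/19 = 0.6842
  ADJ: recall = 13/25 = 0.5200
  ADV: recall = 14/16 = 0.8750
  DET: recall = 9/22 = 0.4091
  PRON: recall = 5/10 = 0.5000
Mean = (0.6842 + 0.5200 + 0.8750 + 0.4091 + 0.5000) / 5 = 0.598

0.598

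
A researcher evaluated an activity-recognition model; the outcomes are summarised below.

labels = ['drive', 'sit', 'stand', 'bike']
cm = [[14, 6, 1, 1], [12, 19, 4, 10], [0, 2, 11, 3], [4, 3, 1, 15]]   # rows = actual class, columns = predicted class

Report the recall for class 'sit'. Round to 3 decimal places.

Take TP from the diagonal, FP from the rest of the 'sit' prediction marginal, FN from the rest of the 'sit' actual marginal.
recall = TP/(TP+FN).
sit: TP=19, FN=12+4+10=26 → 19/45 = 0.4222

0.422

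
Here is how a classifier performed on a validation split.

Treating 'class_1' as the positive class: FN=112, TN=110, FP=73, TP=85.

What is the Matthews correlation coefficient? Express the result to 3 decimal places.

0.033

MCC = (TP·TN − FP·FN) / √((TP+FP)(TP+FN)(TN+FP)(TN+FN))
Numerator = 85·110 − 73·112 = 1174
Denominator = √(158·197·183·222) = √1264524876 = 35560.1585
MCC = 1174 / 35560.1585 = 0.033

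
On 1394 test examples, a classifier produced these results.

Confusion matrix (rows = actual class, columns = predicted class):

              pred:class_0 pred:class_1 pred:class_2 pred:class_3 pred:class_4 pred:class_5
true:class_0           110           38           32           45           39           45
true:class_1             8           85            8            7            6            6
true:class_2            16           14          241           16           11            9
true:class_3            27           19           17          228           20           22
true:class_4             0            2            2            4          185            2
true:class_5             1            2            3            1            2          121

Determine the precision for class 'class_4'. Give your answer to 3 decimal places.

precision = TP/(TP+FP).
class_4: TP=185, FP=39+6+11+20+2=78 → 185/263 = 0.7034

0.703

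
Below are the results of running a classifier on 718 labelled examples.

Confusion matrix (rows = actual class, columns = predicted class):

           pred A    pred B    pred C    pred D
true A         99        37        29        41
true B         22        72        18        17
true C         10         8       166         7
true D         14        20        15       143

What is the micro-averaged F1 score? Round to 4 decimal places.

0.6685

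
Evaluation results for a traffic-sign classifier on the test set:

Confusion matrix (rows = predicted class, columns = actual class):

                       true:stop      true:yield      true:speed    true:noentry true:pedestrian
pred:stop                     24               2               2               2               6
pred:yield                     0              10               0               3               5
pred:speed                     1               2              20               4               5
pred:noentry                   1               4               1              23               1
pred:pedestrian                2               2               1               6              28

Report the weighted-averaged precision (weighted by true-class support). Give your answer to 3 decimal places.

Per-class precision (TP/(TP+FP)):
  stop: TP=24, FP=2+2+2+6=12 → 24/36 = 0.6667
  yield: TP=10, FP=0+0+3+5=8 → 10/18 = 0.5556
  speed: TP=20, FP=1+2+4+5=12 → 20/32 = 0.6250
  noentry: TP=23, FP=1+4+1+1=7 → 23/30 = 0.7667
  pedestrian: TP=28, FP=2+2+1+6=11 → 28/39 = 0.7179
Weighted-precision = Σ (supportᵢ/N)·precisionᵢ with N=155: (28/155)·0.6667 + (20/155)·0.5556 + (24/155)·0.6250 + (38/155)·0.7667 + (45/155)·0.7179 = 0.685

0.685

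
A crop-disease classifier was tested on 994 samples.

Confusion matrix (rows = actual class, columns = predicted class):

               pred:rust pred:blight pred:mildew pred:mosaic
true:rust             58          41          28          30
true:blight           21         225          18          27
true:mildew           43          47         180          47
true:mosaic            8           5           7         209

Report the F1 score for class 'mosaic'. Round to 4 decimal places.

Take TP from the diagonal, FP from the rest of the 'mosaic' prediction marginal, FN from the rest of the 'mosaic' actual marginal.
F1 score = 2·TP/(2·TP+FP+FN).
mosaic: TP=209, FP=30+27+47=104, FN=8+5+7=20 → 418/542 = 0.77122

0.7712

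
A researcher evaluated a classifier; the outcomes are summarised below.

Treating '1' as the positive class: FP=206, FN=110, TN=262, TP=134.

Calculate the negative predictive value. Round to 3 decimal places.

0.704

NPV = TN/(TN+FN) = 262/(262+110) = 0.704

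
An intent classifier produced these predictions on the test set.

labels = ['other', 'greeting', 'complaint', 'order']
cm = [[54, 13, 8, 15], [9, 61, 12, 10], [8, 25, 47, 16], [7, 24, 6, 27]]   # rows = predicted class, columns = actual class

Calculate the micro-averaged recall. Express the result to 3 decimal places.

Micro-averaging pools counts across classes: ΣTP=189, ΣFP=153, ΣFN=153.
Micro-recall = TP/(TP+FN) on pooled counts = 0.553 (equals overall accuracy in single-label multiclass).

0.553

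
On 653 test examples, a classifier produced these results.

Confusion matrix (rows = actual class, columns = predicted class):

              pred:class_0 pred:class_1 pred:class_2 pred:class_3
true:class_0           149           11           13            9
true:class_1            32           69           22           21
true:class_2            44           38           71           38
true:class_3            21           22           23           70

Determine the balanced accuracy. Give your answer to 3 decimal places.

Balanced accuracy = mean of per-class recall.
  class_0: recall = 149/182 = 0.8187
  class_1: recall = 69/144 = 0.4792
  class_2: recall = 71/191 = 0.3717
  class_3: recall = 70/136 = 0.5147
Mean = (0.8187 + 0.4792 + 0.3717 + 0.5147) / 4 = 0.546

0.546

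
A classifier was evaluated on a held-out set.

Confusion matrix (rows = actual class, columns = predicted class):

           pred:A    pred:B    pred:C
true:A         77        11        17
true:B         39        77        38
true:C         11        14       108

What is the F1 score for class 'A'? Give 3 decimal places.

0.664

F1 score = 2·TP/(2·TP+FP+FN).
A: TP=77, FP=39+11=50, FN=11+17=28 → 154/232 = 0.6638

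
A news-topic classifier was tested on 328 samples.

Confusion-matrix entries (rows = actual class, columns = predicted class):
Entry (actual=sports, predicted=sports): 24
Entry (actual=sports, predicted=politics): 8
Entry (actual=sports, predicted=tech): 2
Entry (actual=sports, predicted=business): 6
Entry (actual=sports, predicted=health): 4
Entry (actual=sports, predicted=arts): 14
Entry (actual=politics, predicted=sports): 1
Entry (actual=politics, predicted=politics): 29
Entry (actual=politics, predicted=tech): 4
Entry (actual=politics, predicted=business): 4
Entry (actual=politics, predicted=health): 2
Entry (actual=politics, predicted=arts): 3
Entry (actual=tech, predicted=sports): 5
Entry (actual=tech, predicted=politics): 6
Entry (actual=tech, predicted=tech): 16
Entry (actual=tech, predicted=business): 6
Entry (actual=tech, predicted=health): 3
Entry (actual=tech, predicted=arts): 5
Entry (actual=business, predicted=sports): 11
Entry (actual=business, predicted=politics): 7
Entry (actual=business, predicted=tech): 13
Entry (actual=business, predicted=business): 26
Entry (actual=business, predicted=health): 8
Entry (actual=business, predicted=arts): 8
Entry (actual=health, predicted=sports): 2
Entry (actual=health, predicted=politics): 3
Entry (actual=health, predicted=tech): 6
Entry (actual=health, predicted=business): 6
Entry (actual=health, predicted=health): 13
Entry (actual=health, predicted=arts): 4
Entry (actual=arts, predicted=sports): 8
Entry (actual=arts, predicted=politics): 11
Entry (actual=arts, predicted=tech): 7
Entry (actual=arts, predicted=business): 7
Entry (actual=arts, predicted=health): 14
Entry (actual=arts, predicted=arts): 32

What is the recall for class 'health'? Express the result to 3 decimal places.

0.382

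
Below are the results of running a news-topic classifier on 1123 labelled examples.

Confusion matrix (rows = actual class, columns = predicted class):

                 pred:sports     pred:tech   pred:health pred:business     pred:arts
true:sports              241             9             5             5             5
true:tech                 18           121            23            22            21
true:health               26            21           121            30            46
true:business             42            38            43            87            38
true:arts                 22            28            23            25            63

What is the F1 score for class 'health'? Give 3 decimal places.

Take TP from the diagonal, FP from the rest of the 'health' prediction marginal, FN from the rest of the 'health' actual marginal.
F1 score = 2·TP/(2·TP+FP+FN).
health: TP=121, FP=5+23+43+23=94, FN=26+21+30+46=123 → 242/459 = 0.5272

0.527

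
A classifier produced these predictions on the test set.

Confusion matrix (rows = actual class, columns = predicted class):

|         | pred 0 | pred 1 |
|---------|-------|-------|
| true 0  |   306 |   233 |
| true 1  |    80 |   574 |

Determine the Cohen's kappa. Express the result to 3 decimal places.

0.457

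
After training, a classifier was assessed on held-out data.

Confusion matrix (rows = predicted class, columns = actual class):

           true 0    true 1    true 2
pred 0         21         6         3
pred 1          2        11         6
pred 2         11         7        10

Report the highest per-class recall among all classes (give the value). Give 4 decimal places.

0.6176

Per-class recall (TP/(TP+FN)):
  0: TP=21, FN=2+11=13 → 21/34 = 0.61765
  1: TP=11, FN=6+7=13 → 11/24 = 0.45833
  2: TP=10, FN=3+6=9 → 10/19 = 0.52632
Highest is class '0' with recall = 0.6176.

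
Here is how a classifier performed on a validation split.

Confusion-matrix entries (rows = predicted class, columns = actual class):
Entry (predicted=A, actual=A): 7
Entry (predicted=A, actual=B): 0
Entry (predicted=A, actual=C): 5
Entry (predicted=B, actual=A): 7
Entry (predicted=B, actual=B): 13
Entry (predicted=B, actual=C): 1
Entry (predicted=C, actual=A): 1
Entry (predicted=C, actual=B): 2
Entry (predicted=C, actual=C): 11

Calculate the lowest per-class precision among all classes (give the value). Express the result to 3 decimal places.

0.583

Per-class precision (TP/(TP+FP)):
  A: TP=7, FP=0+5=5 → 7/12 = 0.5833
  B: TP=13, FP=7+1=8 → 13/21 = 0.6190
  C: TP=11, FP=1+2=3 → 11/14 = 0.7857
Lowest is class 'A' with precision = 0.583.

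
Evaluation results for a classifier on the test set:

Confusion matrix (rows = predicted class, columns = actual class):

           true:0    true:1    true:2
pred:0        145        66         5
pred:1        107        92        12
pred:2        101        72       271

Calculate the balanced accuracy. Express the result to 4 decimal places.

0.5839

Balanced accuracy = mean of per-class recall.
  0: recall = 145/353 = 0.41076
  1: recall = 92/230 = 0.40000
  2: recall = 271/288 = 0.94097
Mean = (0.41076 + 0.40000 + 0.94097) / 3 = 0.5839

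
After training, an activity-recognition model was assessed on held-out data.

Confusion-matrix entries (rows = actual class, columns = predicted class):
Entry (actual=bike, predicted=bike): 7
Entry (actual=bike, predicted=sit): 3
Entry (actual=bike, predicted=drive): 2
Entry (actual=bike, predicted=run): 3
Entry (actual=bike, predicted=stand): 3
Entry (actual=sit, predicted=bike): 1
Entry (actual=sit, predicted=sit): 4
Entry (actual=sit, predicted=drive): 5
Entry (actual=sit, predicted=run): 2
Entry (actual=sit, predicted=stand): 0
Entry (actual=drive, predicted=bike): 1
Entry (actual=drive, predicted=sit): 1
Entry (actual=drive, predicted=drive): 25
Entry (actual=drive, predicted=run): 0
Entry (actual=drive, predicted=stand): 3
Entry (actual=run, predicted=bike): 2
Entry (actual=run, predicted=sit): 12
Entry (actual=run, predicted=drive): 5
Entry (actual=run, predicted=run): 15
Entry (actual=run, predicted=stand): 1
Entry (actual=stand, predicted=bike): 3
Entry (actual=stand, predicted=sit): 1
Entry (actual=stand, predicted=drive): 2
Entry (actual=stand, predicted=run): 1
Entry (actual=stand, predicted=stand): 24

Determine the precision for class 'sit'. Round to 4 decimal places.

0.1905

Treat 'sit' as positive and all other classes as negative.
precision = TP/(TP+FP).
sit: TP=4, FP=3+1+12+1=17 → 4/21 = 0.19048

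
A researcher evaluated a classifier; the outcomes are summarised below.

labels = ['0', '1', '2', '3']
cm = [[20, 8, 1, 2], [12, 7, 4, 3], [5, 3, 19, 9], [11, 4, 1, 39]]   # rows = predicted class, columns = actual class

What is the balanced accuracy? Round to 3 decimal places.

0.558

Balanced accuracy = mean of per-class recall.
  0: recall = 20/48 = 0.4167
  1: recall = 7/22 = 0.3182
  2: recall = 19/25 = 0.7600
  3: recall = 39/53 = 0.7358
Mean = (0.4167 + 0.3182 + 0.7600 + 0.7358) / 4 = 0.558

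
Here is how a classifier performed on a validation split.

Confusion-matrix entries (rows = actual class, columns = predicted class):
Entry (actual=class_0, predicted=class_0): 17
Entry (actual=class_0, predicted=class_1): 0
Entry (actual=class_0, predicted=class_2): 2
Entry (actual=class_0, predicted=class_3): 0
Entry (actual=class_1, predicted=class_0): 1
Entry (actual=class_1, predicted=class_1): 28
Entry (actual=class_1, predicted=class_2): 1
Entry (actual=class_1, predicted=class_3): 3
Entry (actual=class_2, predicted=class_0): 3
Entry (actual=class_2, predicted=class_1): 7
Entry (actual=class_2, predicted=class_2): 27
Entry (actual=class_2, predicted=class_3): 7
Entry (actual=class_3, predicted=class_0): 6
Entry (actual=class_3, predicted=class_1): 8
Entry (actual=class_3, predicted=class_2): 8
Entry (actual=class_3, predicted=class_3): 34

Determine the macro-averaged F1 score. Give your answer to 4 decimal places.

0.7036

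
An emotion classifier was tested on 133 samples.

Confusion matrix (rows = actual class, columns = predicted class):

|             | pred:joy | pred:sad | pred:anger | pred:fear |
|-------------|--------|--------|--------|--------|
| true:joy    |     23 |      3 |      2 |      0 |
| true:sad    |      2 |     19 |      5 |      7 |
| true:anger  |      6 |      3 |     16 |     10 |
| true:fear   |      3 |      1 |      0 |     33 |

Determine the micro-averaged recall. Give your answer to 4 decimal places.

0.6842

Micro-averaging pools counts across classes: ΣTP=91, ΣFP=42, ΣFN=42.
Micro-recall = TP/(TP+FN) on pooled counts = 0.6842 (equals overall accuracy in single-label multiclass).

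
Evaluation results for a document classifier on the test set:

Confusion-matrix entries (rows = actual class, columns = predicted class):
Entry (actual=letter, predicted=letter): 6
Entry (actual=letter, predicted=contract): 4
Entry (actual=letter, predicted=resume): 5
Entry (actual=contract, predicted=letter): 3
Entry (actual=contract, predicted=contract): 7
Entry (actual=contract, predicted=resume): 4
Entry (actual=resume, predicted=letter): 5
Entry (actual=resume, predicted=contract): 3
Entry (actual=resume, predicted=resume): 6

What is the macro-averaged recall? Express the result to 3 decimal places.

Per-class recall (TP/(TP+FN)):
  letter: TP=6, FN=4+5=9 → 6/15 = 0.4000
  contract: TP=7, FN=3+4=7 → 7/14 = 0.5000
  resume: TP=6, FN=5+3=8 → 6/14 = 0.4286
Macro-recall = mean = (0.4000 + 0.5000 + 0.4286) / 3 = 0.443

0.443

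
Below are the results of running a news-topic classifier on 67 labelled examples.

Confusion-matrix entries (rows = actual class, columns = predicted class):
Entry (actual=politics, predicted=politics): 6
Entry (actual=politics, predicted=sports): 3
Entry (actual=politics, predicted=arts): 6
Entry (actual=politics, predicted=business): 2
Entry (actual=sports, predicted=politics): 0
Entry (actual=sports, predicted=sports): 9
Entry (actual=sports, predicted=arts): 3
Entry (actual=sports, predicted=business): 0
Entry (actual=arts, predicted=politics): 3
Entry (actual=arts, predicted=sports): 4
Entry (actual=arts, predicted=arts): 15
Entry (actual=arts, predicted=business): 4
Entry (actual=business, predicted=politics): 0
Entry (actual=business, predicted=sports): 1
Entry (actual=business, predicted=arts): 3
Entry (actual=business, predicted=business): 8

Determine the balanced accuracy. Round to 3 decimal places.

0.587

Balanced accuracy = mean of per-class recall.
  politics: recall = 6/17 = 0.3529
  sports: recall = 9/12 = 0.7500
  arts: recall = 15/26 = 0.5769
  business: recall = 8/12 = 0.6667
Mean = (0.3529 + 0.7500 + 0.5769 + 0.6667) / 4 = 0.587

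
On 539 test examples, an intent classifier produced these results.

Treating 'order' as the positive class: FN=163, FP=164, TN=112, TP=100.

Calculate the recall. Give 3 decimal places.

0.380

Recall = TP/(TP+FN) = 100/(100+163) = 100/263 = 0.380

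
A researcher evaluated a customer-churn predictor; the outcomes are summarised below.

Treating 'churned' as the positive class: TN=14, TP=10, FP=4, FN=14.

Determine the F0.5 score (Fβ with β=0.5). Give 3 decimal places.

Fβ = (1+β²)·TP / ((1+β²)·TP + β²·FN + FP), with β²=1/4
= 1.25·10 / (1.25·10 + 0.25·14 + 4) = 0.625

0.625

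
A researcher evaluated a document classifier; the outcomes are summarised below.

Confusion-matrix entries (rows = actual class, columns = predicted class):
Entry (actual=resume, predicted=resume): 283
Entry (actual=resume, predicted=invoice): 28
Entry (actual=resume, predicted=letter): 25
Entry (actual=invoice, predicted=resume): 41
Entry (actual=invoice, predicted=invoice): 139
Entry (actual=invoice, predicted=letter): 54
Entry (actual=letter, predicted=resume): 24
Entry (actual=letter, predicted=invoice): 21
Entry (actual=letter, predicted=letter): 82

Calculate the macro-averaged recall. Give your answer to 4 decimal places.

Per-class recall (TP/(TP+FN)):
  resume: TP=283, FN=28+25=53 → 283/336 = 0.84226
  invoice: TP=139, FN=41+54=95 → 139/234 = 0.59402
  letter: TP=82, FN=24+21=45 → 82/127 = 0.64567
Macro-recall = mean = (0.84226 + 0.59402 + 0.64567) / 3 = 0.6940

0.6940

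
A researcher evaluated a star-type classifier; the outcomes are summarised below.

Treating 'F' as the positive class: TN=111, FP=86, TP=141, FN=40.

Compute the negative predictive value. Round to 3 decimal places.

NPV = TN/(TN+FN) = 111/(111+40) = 0.735

0.735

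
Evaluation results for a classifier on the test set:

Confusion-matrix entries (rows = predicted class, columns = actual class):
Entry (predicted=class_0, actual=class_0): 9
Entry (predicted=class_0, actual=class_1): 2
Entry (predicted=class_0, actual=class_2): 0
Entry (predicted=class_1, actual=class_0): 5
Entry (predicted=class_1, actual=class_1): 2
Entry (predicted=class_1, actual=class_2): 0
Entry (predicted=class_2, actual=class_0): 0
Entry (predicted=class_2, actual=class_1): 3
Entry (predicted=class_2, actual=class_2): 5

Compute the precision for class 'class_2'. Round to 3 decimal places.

Take TP from the diagonal, FP from the rest of the 'class_2' prediction marginal, FN from the rest of the 'class_2' actual marginal.
precision = TP/(TP+FP).
class_2: TP=5, FP=0+3=3 → 5/8 = 0.6250

0.625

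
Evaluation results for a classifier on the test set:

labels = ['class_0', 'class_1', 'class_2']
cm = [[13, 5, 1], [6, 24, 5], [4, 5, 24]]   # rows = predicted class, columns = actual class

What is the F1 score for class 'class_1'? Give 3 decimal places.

F1 score = 2·TP/(2·TP+FP+FN).
class_1: TP=24, FP=6+5=11, FN=5+5=10 → 48/69 = 0.6957

0.696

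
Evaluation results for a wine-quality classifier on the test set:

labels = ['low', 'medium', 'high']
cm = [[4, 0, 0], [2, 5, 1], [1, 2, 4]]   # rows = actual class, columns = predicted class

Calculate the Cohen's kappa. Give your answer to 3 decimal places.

0.529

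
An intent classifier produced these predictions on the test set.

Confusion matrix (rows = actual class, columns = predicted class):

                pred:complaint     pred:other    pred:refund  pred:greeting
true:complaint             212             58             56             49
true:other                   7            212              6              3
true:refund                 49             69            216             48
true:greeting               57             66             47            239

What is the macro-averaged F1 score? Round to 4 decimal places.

0.6314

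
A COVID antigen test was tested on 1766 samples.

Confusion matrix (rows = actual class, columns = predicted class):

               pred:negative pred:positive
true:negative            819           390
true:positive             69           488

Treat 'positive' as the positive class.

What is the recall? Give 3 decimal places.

0.876

Recall = TP/(TP+FN) = 488/(488+69) = 488/557 = 0.876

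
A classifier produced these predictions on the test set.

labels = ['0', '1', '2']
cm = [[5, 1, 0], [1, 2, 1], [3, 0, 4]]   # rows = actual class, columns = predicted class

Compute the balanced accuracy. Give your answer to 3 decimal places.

0.635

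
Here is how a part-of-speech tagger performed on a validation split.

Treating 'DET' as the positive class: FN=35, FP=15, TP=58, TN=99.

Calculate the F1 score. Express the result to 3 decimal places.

Precision = TP/(TP+FP) = 58/73 = 0.7945
Recall = TP/(TP+FN) = 58/93 = 0.6237
F1 = 2·TP/(2·TP+FP+FN) = 116/166 = 0.699

0.699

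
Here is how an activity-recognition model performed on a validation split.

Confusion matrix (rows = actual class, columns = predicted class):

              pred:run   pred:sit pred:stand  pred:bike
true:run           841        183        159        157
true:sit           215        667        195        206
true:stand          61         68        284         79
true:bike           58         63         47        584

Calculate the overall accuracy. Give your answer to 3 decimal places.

Accuracy = trace / total = (841+667+284+584=2376) / 3867 = 2376/3867 = 0.614

0.614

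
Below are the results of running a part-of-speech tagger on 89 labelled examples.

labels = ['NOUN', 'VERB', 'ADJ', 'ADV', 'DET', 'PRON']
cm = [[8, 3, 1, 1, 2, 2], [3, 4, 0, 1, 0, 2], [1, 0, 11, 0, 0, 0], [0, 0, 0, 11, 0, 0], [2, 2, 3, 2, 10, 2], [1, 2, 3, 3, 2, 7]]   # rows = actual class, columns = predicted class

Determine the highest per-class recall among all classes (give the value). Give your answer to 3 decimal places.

Per-class recall (TP/(TP+FN)):
  NOUN: TP=8, FN=3+1+1+2+2=9 → 8/17 = 0.4706
  VERB: TP=4, FN=3+0+1+0+2=6 → 4/10 = 0.4000
  ADJ: TP=11, FN=1+0+0+0+0=1 → 11/12 = 0.9167
  ADV: TP=11, FN=0+0+0+0+0=0 → 11/11 = 1.0000
  DET: TP=10, FN=2+2+3+2+2=11 → 10/21 = 0.4762
  PRON: TP=7, FN=1+2+3+3+2=11 → 7/18 = 0.3889
Highest is class 'ADV' with recall = 1.000.

1.000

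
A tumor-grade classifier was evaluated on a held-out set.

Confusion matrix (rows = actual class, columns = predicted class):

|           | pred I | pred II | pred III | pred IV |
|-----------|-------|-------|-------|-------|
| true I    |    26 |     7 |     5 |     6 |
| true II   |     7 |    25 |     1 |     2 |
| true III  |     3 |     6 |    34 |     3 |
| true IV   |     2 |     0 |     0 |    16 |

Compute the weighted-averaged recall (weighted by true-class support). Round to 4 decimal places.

0.7063

Per-class recall (TP/(TP+FN)):
  I: TP=26, FN=7+5+6=18 → 26/44 = 0.59091
  II: TP=25, FN=7+1+2=10 → 25/35 = 0.71429
  III: TP=34, FN=3+6+3=12 → 34/46 = 0.73913
  IV: TP=16, FN=2+0+0=2 → 16/18 = 0.88889
Weighted-recall = Σ (supportᵢ/N)·recallᵢ with N=143: (44/143)·0.59091 + (35/143)·0.71429 + (46/143)·0.73913 + (18/143)·0.88889 = 0.7063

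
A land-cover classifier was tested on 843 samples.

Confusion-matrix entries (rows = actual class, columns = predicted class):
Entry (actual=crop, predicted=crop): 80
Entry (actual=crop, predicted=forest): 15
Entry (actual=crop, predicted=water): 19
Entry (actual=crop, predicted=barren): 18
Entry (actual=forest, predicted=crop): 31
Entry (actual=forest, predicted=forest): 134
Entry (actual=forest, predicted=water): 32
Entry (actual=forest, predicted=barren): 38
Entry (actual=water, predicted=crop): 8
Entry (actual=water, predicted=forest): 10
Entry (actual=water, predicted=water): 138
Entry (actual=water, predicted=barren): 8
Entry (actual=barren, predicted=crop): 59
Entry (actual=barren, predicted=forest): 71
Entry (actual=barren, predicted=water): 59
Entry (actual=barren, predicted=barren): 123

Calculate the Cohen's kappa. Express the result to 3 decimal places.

0.419

Observed agreement pₒ = trace/N = 475/843 = 0.5635
Expected agreement pₑ = Σ (rowᵢ·colᵢ)/N² = (132·178 + 235·230 + 164·248 + 312·187)/843² = 0.2485
κ = (pₒ − pₑ)/(1 − pₑ) = (0.5635 − 0.2485)/(1 − 0.2485) = 0.419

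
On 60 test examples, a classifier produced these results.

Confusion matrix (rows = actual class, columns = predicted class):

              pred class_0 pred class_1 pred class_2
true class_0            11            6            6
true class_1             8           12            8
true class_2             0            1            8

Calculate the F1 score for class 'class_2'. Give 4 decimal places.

0.5161

One-vs-rest for 'class_2': TP = diagonal; FP = other classes predicted 'class_2'; FN = 'class_2' predicted as other.
F1 score = 2·TP/(2·TP+FP+FN).
class_2: TP=8, FP=6+8=14, FN=0+1=1 → 16/31 = 0.51613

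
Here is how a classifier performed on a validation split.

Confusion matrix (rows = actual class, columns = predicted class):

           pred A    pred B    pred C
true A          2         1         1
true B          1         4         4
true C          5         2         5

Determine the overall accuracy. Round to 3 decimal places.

0.440

Accuracy = trace / total = (2+4+5=11) / 25 = 11/25 = 0.440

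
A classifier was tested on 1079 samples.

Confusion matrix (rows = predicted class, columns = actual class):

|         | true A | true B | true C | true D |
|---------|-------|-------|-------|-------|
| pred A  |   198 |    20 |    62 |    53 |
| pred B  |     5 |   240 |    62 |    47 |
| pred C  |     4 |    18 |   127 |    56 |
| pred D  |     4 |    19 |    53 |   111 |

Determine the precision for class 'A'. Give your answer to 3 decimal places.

Take TP from the diagonal, FP from the rest of the 'A' prediction marginal, FN from the rest of the 'A' actual marginal.
precision = TP/(TP+FP).
A: TP=198, FP=20+62+53=135 → 198/333 = 0.5946

0.595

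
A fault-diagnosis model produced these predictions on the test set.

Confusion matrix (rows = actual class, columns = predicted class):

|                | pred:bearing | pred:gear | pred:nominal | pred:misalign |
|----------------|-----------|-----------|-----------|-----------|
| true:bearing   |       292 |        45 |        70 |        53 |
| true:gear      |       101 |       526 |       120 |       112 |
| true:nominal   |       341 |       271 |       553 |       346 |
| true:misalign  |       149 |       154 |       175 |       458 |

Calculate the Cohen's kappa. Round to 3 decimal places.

Observed agreement pₒ = trace/N = 1829/3766 = 0.4857
Expected agreement pₑ = Σ (rowᵢ·colᵢ)/N² = (460·883 + 859·996 + 1511·918 + 936·969)/3766² = 0.2507
κ = (pₒ − pₑ)/(1 − pₑ) = (0.4857 − 0.2507)/(1 − 0.2507) = 0.314

0.314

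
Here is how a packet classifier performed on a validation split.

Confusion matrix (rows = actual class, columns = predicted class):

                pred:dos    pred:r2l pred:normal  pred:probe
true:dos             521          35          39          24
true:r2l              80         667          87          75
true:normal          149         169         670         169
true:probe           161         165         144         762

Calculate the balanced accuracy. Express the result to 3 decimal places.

0.693

Balanced accuracy = mean of per-class recall.
  dos: recall = 521/619 = 0.8417
  r2l: recall = 667/909 = 0.7338
  normal: recall = 670/1157 = 0.5791
  probe: recall = 762/1232 = 0.6185
Mean = (0.8417 + 0.7338 + 0.5791 + 0.6185) / 4 = 0.693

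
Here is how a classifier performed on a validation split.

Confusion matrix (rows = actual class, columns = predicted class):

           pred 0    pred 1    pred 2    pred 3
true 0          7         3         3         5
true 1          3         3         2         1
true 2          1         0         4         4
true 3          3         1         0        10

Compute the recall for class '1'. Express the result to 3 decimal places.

0.333

One-vs-rest for '1': TP = diagonal; FP = other classes predicted '1'; FN = '1' predicted as other.
recall = TP/(TP+FN).
1: TP=3, FN=3+2+1=6 → 3/9 = 0.3333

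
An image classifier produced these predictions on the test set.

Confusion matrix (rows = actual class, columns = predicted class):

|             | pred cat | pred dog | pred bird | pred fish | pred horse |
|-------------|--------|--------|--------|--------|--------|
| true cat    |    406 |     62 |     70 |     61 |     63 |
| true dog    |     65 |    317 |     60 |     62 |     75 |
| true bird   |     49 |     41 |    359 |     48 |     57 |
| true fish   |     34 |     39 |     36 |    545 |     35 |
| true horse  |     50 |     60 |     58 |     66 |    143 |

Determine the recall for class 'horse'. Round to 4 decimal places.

recall = TP/(TP+FN).
horse: TP=143, FN=50+60+58+66=234 → 143/377 = 0.37931

0.3793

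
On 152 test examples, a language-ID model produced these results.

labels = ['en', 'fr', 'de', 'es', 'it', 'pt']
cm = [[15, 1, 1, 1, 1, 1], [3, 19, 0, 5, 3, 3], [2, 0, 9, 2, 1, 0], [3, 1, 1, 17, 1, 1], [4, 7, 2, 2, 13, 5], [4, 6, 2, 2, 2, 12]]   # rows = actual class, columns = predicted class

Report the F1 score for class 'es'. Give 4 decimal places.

Take TP from the diagonal, FP from the rest of the 'es' prediction marginal, FN from the rest of the 'es' actual marginal.
F1 score = 2·TP/(2·TP+FP+FN).
es: TP=17, FP=1+5+2+2+2=12, FN=3+1+1+1+1=7 → 34/53 = 0.64151

0.6415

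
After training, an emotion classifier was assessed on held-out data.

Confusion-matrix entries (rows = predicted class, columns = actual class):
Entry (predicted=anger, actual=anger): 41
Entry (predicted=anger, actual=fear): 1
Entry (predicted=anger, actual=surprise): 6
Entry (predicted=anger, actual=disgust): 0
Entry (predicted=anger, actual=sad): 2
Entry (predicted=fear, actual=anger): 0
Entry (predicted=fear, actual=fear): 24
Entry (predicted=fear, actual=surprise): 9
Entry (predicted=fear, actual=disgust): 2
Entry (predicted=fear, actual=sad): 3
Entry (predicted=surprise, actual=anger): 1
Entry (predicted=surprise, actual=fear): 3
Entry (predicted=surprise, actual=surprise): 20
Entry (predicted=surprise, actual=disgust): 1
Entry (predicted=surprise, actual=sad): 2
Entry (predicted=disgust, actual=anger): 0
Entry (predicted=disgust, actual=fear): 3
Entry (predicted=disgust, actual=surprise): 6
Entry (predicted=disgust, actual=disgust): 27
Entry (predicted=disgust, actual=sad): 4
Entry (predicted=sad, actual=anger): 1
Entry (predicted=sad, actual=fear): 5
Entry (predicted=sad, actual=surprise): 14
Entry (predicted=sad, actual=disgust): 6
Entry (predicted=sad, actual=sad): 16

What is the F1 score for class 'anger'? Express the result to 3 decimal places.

F1 score = 2·TP/(2·TP+FP+FN).
anger: TP=41, FP=1+6+0+2=9, FN=0+1+0+1=2 → 82/93 = 0.8817

0.882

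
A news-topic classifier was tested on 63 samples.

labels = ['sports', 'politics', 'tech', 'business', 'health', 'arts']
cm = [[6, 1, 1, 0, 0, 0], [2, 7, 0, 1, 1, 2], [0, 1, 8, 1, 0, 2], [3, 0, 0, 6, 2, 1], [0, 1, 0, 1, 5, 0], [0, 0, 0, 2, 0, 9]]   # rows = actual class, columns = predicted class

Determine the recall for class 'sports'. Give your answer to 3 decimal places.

0.750

One-vs-rest for 'sports': TP = diagonal; FP = other classes predicted 'sports'; FN = 'sports' predicted as other.
recall = TP/(TP+FN).
sports: TP=6, FN=1+1+0+0+0=2 → 6/8 = 0.7500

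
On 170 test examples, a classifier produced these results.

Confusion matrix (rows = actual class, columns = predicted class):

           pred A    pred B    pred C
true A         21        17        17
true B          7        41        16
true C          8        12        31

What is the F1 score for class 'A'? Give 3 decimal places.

0.462

One-vs-rest for 'A': TP = diagonal; FP = other classes predicted 'A'; FN = 'A' predicted as other.
F1 score = 2·TP/(2·TP+FP+FN).
A: TP=21, FP=7+8=15, FN=17+17=34 → 42/91 = 0.4615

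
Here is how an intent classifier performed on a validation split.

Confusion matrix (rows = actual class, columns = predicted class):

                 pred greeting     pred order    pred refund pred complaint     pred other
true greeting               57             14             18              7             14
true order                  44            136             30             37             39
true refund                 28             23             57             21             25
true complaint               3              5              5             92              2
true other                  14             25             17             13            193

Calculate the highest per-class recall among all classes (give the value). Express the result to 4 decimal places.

Per-class recall (TP/(TP+FN)):
  greeting: TP=57, FN=14+18+7+14=53 → 57/110 = 0.51818
  order: TP=136, FN=44+30+37+39=150 → 136/286 = 0.47552
  refund: TP=57, FN=28+23+21+25=97 → 57/154 = 0.37013
  complaint: TP=92, FN=3+5+5+2=15 → 92/107 = 0.85981
  other: TP=193, FN=14+25+17+13=69 → 193/262 = 0.73664
Highest is class 'complaint' with recall = 0.8598.

0.8598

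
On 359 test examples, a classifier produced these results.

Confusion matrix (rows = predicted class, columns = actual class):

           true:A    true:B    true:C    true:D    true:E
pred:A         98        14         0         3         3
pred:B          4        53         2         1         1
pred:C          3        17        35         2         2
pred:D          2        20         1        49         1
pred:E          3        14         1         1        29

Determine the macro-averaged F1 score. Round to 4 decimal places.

Per-class F1 score (2·TP/(2·TP+FP+FN)):
  A: TP=98, FP=14+0+3+3=20, FN=4+3+2+3=12 → 196/228 = 0.85965
  B: TP=53, FP=4+2+1+1=8, FN=14+17+20+14=65 → 106/179 = 0.59218
  C: TP=35, FP=3+17+2+2=24, FN=0+2+1+1=4 → 70/98 = 0.71429
  D: TP=49, FP=2+20+1+1=24, FN=3+1+2+1=7 → 98/129 = 0.75969
  E: TP=29, FP=3+14+1+1=19, FN=3+1+2+1=7 → 58/84 = 0.69048
Macro-F1 score = mean = (0.85965 + 0.59218 + 0.71429 + 0.75969 + 0.69048) / 5 = 0.7233

0.7233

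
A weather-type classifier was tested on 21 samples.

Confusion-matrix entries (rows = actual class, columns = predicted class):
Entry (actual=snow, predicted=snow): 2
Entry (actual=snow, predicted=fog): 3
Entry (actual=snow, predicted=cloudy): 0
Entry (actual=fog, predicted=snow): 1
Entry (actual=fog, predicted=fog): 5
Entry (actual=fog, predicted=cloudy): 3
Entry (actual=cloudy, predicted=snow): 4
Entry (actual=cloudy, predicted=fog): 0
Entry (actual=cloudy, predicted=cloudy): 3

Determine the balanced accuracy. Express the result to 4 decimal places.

0.4614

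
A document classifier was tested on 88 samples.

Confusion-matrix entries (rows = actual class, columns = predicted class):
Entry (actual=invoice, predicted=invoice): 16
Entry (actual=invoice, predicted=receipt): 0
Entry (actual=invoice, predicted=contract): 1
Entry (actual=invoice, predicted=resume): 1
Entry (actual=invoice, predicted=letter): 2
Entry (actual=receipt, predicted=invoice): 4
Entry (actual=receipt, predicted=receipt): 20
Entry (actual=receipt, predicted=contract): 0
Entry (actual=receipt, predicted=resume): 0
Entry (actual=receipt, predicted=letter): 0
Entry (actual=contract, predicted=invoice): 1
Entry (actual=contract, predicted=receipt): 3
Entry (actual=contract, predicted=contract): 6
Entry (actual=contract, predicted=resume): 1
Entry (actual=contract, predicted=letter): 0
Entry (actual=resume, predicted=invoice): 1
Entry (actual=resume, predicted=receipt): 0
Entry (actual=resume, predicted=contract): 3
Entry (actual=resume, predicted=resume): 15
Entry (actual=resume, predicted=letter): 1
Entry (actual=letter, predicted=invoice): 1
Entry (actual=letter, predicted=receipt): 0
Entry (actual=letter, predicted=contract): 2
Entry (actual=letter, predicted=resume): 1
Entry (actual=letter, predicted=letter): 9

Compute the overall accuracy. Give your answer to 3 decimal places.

Accuracy = trace / total = (16+20+6+15+9=66) / 88 = 66/88 = 0.750

0.750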